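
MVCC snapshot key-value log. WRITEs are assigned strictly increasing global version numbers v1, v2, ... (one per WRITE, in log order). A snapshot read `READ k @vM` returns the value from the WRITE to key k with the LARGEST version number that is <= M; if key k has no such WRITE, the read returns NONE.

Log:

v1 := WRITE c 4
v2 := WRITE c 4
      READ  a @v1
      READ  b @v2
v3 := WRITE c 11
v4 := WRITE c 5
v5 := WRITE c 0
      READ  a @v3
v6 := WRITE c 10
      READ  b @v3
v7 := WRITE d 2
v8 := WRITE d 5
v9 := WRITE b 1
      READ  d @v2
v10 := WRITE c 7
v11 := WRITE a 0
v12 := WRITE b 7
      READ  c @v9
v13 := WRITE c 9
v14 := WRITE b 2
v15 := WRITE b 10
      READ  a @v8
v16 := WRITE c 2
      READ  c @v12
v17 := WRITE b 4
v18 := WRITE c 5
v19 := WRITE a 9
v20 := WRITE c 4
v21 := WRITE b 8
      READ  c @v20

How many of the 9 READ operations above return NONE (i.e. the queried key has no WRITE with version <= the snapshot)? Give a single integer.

Answer: 6

Derivation:
v1: WRITE c=4  (c history now [(1, 4)])
v2: WRITE c=4  (c history now [(1, 4), (2, 4)])
READ a @v1: history=[] -> no version <= 1 -> NONE
READ b @v2: history=[] -> no version <= 2 -> NONE
v3: WRITE c=11  (c history now [(1, 4), (2, 4), (3, 11)])
v4: WRITE c=5  (c history now [(1, 4), (2, 4), (3, 11), (4, 5)])
v5: WRITE c=0  (c history now [(1, 4), (2, 4), (3, 11), (4, 5), (5, 0)])
READ a @v3: history=[] -> no version <= 3 -> NONE
v6: WRITE c=10  (c history now [(1, 4), (2, 4), (3, 11), (4, 5), (5, 0), (6, 10)])
READ b @v3: history=[] -> no version <= 3 -> NONE
v7: WRITE d=2  (d history now [(7, 2)])
v8: WRITE d=5  (d history now [(7, 2), (8, 5)])
v9: WRITE b=1  (b history now [(9, 1)])
READ d @v2: history=[(7, 2), (8, 5)] -> no version <= 2 -> NONE
v10: WRITE c=7  (c history now [(1, 4), (2, 4), (3, 11), (4, 5), (5, 0), (6, 10), (10, 7)])
v11: WRITE a=0  (a history now [(11, 0)])
v12: WRITE b=7  (b history now [(9, 1), (12, 7)])
READ c @v9: history=[(1, 4), (2, 4), (3, 11), (4, 5), (5, 0), (6, 10), (10, 7)] -> pick v6 -> 10
v13: WRITE c=9  (c history now [(1, 4), (2, 4), (3, 11), (4, 5), (5, 0), (6, 10), (10, 7), (13, 9)])
v14: WRITE b=2  (b history now [(9, 1), (12, 7), (14, 2)])
v15: WRITE b=10  (b history now [(9, 1), (12, 7), (14, 2), (15, 10)])
READ a @v8: history=[(11, 0)] -> no version <= 8 -> NONE
v16: WRITE c=2  (c history now [(1, 4), (2, 4), (3, 11), (4, 5), (5, 0), (6, 10), (10, 7), (13, 9), (16, 2)])
READ c @v12: history=[(1, 4), (2, 4), (3, 11), (4, 5), (5, 0), (6, 10), (10, 7), (13, 9), (16, 2)] -> pick v10 -> 7
v17: WRITE b=4  (b history now [(9, 1), (12, 7), (14, 2), (15, 10), (17, 4)])
v18: WRITE c=5  (c history now [(1, 4), (2, 4), (3, 11), (4, 5), (5, 0), (6, 10), (10, 7), (13, 9), (16, 2), (18, 5)])
v19: WRITE a=9  (a history now [(11, 0), (19, 9)])
v20: WRITE c=4  (c history now [(1, 4), (2, 4), (3, 11), (4, 5), (5, 0), (6, 10), (10, 7), (13, 9), (16, 2), (18, 5), (20, 4)])
v21: WRITE b=8  (b history now [(9, 1), (12, 7), (14, 2), (15, 10), (17, 4), (21, 8)])
READ c @v20: history=[(1, 4), (2, 4), (3, 11), (4, 5), (5, 0), (6, 10), (10, 7), (13, 9), (16, 2), (18, 5), (20, 4)] -> pick v20 -> 4
Read results in order: ['NONE', 'NONE', 'NONE', 'NONE', 'NONE', '10', 'NONE', '7', '4']
NONE count = 6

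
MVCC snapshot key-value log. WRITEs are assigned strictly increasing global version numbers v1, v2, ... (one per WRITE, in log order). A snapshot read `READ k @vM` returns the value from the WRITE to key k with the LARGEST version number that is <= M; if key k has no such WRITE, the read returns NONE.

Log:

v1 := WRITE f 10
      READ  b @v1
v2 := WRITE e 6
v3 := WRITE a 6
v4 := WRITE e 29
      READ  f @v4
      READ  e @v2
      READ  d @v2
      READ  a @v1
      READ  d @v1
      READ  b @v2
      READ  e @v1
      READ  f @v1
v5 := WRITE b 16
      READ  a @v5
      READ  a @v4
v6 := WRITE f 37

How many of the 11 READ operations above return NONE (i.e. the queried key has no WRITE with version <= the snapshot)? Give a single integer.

v1: WRITE f=10  (f history now [(1, 10)])
READ b @v1: history=[] -> no version <= 1 -> NONE
v2: WRITE e=6  (e history now [(2, 6)])
v3: WRITE a=6  (a history now [(3, 6)])
v4: WRITE e=29  (e history now [(2, 6), (4, 29)])
READ f @v4: history=[(1, 10)] -> pick v1 -> 10
READ e @v2: history=[(2, 6), (4, 29)] -> pick v2 -> 6
READ d @v2: history=[] -> no version <= 2 -> NONE
READ a @v1: history=[(3, 6)] -> no version <= 1 -> NONE
READ d @v1: history=[] -> no version <= 1 -> NONE
READ b @v2: history=[] -> no version <= 2 -> NONE
READ e @v1: history=[(2, 6), (4, 29)] -> no version <= 1 -> NONE
READ f @v1: history=[(1, 10)] -> pick v1 -> 10
v5: WRITE b=16  (b history now [(5, 16)])
READ a @v5: history=[(3, 6)] -> pick v3 -> 6
READ a @v4: history=[(3, 6)] -> pick v3 -> 6
v6: WRITE f=37  (f history now [(1, 10), (6, 37)])
Read results in order: ['NONE', '10', '6', 'NONE', 'NONE', 'NONE', 'NONE', 'NONE', '10', '6', '6']
NONE count = 6

Answer: 6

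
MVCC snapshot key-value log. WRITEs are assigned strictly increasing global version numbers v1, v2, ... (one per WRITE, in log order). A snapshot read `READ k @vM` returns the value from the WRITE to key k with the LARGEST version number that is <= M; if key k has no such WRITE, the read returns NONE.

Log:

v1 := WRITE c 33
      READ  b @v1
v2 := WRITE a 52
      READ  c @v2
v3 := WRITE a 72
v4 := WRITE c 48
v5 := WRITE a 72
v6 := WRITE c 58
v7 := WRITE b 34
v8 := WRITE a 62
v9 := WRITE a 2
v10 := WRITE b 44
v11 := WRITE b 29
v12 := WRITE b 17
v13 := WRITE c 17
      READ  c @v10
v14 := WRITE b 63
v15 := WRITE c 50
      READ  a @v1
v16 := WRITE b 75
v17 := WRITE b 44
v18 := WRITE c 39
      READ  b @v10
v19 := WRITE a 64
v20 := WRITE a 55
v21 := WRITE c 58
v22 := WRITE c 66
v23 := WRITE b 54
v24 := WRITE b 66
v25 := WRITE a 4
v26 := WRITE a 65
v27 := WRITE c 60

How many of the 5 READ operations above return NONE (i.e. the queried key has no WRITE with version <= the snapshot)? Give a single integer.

v1: WRITE c=33  (c history now [(1, 33)])
READ b @v1: history=[] -> no version <= 1 -> NONE
v2: WRITE a=52  (a history now [(2, 52)])
READ c @v2: history=[(1, 33)] -> pick v1 -> 33
v3: WRITE a=72  (a history now [(2, 52), (3, 72)])
v4: WRITE c=48  (c history now [(1, 33), (4, 48)])
v5: WRITE a=72  (a history now [(2, 52), (3, 72), (5, 72)])
v6: WRITE c=58  (c history now [(1, 33), (4, 48), (6, 58)])
v7: WRITE b=34  (b history now [(7, 34)])
v8: WRITE a=62  (a history now [(2, 52), (3, 72), (5, 72), (8, 62)])
v9: WRITE a=2  (a history now [(2, 52), (3, 72), (5, 72), (8, 62), (9, 2)])
v10: WRITE b=44  (b history now [(7, 34), (10, 44)])
v11: WRITE b=29  (b history now [(7, 34), (10, 44), (11, 29)])
v12: WRITE b=17  (b history now [(7, 34), (10, 44), (11, 29), (12, 17)])
v13: WRITE c=17  (c history now [(1, 33), (4, 48), (6, 58), (13, 17)])
READ c @v10: history=[(1, 33), (4, 48), (6, 58), (13, 17)] -> pick v6 -> 58
v14: WRITE b=63  (b history now [(7, 34), (10, 44), (11, 29), (12, 17), (14, 63)])
v15: WRITE c=50  (c history now [(1, 33), (4, 48), (6, 58), (13, 17), (15, 50)])
READ a @v1: history=[(2, 52), (3, 72), (5, 72), (8, 62), (9, 2)] -> no version <= 1 -> NONE
v16: WRITE b=75  (b history now [(7, 34), (10, 44), (11, 29), (12, 17), (14, 63), (16, 75)])
v17: WRITE b=44  (b history now [(7, 34), (10, 44), (11, 29), (12, 17), (14, 63), (16, 75), (17, 44)])
v18: WRITE c=39  (c history now [(1, 33), (4, 48), (6, 58), (13, 17), (15, 50), (18, 39)])
READ b @v10: history=[(7, 34), (10, 44), (11, 29), (12, 17), (14, 63), (16, 75), (17, 44)] -> pick v10 -> 44
v19: WRITE a=64  (a history now [(2, 52), (3, 72), (5, 72), (8, 62), (9, 2), (19, 64)])
v20: WRITE a=55  (a history now [(2, 52), (3, 72), (5, 72), (8, 62), (9, 2), (19, 64), (20, 55)])
v21: WRITE c=58  (c history now [(1, 33), (4, 48), (6, 58), (13, 17), (15, 50), (18, 39), (21, 58)])
v22: WRITE c=66  (c history now [(1, 33), (4, 48), (6, 58), (13, 17), (15, 50), (18, 39), (21, 58), (22, 66)])
v23: WRITE b=54  (b history now [(7, 34), (10, 44), (11, 29), (12, 17), (14, 63), (16, 75), (17, 44), (23, 54)])
v24: WRITE b=66  (b history now [(7, 34), (10, 44), (11, 29), (12, 17), (14, 63), (16, 75), (17, 44), (23, 54), (24, 66)])
v25: WRITE a=4  (a history now [(2, 52), (3, 72), (5, 72), (8, 62), (9, 2), (19, 64), (20, 55), (25, 4)])
v26: WRITE a=65  (a history now [(2, 52), (3, 72), (5, 72), (8, 62), (9, 2), (19, 64), (20, 55), (25, 4), (26, 65)])
v27: WRITE c=60  (c history now [(1, 33), (4, 48), (6, 58), (13, 17), (15, 50), (18, 39), (21, 58), (22, 66), (27, 60)])
Read results in order: ['NONE', '33', '58', 'NONE', '44']
NONE count = 2

Answer: 2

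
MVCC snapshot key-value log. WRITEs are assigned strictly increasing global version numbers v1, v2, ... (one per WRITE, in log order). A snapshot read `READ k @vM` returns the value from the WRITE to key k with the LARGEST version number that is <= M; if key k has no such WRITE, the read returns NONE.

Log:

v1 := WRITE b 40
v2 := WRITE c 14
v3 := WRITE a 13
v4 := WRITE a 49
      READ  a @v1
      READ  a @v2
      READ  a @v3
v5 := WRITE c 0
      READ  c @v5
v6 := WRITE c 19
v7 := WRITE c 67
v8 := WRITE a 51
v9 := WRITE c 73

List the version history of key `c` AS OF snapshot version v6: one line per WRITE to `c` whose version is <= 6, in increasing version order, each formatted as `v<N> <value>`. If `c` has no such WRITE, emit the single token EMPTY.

Answer: v2 14
v5 0
v6 19

Derivation:
Scan writes for key=c with version <= 6:
  v1 WRITE b 40 -> skip
  v2 WRITE c 14 -> keep
  v3 WRITE a 13 -> skip
  v4 WRITE a 49 -> skip
  v5 WRITE c 0 -> keep
  v6 WRITE c 19 -> keep
  v7 WRITE c 67 -> drop (> snap)
  v8 WRITE a 51 -> skip
  v9 WRITE c 73 -> drop (> snap)
Collected: [(2, 14), (5, 0), (6, 19)]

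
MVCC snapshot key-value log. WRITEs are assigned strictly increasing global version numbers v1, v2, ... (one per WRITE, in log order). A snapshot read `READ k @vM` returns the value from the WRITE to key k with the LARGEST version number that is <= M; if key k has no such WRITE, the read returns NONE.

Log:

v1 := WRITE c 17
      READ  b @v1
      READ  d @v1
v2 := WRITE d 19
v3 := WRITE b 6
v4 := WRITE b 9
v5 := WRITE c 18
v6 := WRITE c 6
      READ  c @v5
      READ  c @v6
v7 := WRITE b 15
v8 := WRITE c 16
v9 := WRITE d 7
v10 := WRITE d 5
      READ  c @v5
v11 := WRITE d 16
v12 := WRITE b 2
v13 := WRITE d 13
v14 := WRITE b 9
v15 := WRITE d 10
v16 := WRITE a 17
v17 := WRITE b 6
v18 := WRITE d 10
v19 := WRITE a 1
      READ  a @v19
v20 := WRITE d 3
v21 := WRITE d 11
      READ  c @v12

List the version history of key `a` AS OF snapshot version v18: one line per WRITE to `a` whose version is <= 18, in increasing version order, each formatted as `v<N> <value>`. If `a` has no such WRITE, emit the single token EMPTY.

Answer: v16 17

Derivation:
Scan writes for key=a with version <= 18:
  v1 WRITE c 17 -> skip
  v2 WRITE d 19 -> skip
  v3 WRITE b 6 -> skip
  v4 WRITE b 9 -> skip
  v5 WRITE c 18 -> skip
  v6 WRITE c 6 -> skip
  v7 WRITE b 15 -> skip
  v8 WRITE c 16 -> skip
  v9 WRITE d 7 -> skip
  v10 WRITE d 5 -> skip
  v11 WRITE d 16 -> skip
  v12 WRITE b 2 -> skip
  v13 WRITE d 13 -> skip
  v14 WRITE b 9 -> skip
  v15 WRITE d 10 -> skip
  v16 WRITE a 17 -> keep
  v17 WRITE b 6 -> skip
  v18 WRITE d 10 -> skip
  v19 WRITE a 1 -> drop (> snap)
  v20 WRITE d 3 -> skip
  v21 WRITE d 11 -> skip
Collected: [(16, 17)]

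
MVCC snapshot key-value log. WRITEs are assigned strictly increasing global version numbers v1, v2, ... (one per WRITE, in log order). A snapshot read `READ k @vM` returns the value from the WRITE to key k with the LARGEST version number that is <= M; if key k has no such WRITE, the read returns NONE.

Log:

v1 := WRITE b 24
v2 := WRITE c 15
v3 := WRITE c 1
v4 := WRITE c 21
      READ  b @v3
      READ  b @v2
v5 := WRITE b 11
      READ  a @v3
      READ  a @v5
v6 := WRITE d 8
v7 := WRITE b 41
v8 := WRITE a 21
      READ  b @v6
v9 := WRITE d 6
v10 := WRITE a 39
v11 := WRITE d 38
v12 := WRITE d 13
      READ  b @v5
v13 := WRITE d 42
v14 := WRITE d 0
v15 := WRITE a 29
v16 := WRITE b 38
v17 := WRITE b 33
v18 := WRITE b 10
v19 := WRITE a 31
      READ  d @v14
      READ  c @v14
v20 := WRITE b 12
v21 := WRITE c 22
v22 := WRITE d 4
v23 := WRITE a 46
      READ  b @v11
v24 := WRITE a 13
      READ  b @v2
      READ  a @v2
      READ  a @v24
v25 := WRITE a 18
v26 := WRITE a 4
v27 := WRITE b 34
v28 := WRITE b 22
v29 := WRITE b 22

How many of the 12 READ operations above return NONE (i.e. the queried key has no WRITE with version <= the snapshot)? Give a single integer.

Answer: 3

Derivation:
v1: WRITE b=24  (b history now [(1, 24)])
v2: WRITE c=15  (c history now [(2, 15)])
v3: WRITE c=1  (c history now [(2, 15), (3, 1)])
v4: WRITE c=21  (c history now [(2, 15), (3, 1), (4, 21)])
READ b @v3: history=[(1, 24)] -> pick v1 -> 24
READ b @v2: history=[(1, 24)] -> pick v1 -> 24
v5: WRITE b=11  (b history now [(1, 24), (5, 11)])
READ a @v3: history=[] -> no version <= 3 -> NONE
READ a @v5: history=[] -> no version <= 5 -> NONE
v6: WRITE d=8  (d history now [(6, 8)])
v7: WRITE b=41  (b history now [(1, 24), (5, 11), (7, 41)])
v8: WRITE a=21  (a history now [(8, 21)])
READ b @v6: history=[(1, 24), (5, 11), (7, 41)] -> pick v5 -> 11
v9: WRITE d=6  (d history now [(6, 8), (9, 6)])
v10: WRITE a=39  (a history now [(8, 21), (10, 39)])
v11: WRITE d=38  (d history now [(6, 8), (9, 6), (11, 38)])
v12: WRITE d=13  (d history now [(6, 8), (9, 6), (11, 38), (12, 13)])
READ b @v5: history=[(1, 24), (5, 11), (7, 41)] -> pick v5 -> 11
v13: WRITE d=42  (d history now [(6, 8), (9, 6), (11, 38), (12, 13), (13, 42)])
v14: WRITE d=0  (d history now [(6, 8), (9, 6), (11, 38), (12, 13), (13, 42), (14, 0)])
v15: WRITE a=29  (a history now [(8, 21), (10, 39), (15, 29)])
v16: WRITE b=38  (b history now [(1, 24), (5, 11), (7, 41), (16, 38)])
v17: WRITE b=33  (b history now [(1, 24), (5, 11), (7, 41), (16, 38), (17, 33)])
v18: WRITE b=10  (b history now [(1, 24), (5, 11), (7, 41), (16, 38), (17, 33), (18, 10)])
v19: WRITE a=31  (a history now [(8, 21), (10, 39), (15, 29), (19, 31)])
READ d @v14: history=[(6, 8), (9, 6), (11, 38), (12, 13), (13, 42), (14, 0)] -> pick v14 -> 0
READ c @v14: history=[(2, 15), (3, 1), (4, 21)] -> pick v4 -> 21
v20: WRITE b=12  (b history now [(1, 24), (5, 11), (7, 41), (16, 38), (17, 33), (18, 10), (20, 12)])
v21: WRITE c=22  (c history now [(2, 15), (3, 1), (4, 21), (21, 22)])
v22: WRITE d=4  (d history now [(6, 8), (9, 6), (11, 38), (12, 13), (13, 42), (14, 0), (22, 4)])
v23: WRITE a=46  (a history now [(8, 21), (10, 39), (15, 29), (19, 31), (23, 46)])
READ b @v11: history=[(1, 24), (5, 11), (7, 41), (16, 38), (17, 33), (18, 10), (20, 12)] -> pick v7 -> 41
v24: WRITE a=13  (a history now [(8, 21), (10, 39), (15, 29), (19, 31), (23, 46), (24, 13)])
READ b @v2: history=[(1, 24), (5, 11), (7, 41), (16, 38), (17, 33), (18, 10), (20, 12)] -> pick v1 -> 24
READ a @v2: history=[(8, 21), (10, 39), (15, 29), (19, 31), (23, 46), (24, 13)] -> no version <= 2 -> NONE
READ a @v24: history=[(8, 21), (10, 39), (15, 29), (19, 31), (23, 46), (24, 13)] -> pick v24 -> 13
v25: WRITE a=18  (a history now [(8, 21), (10, 39), (15, 29), (19, 31), (23, 46), (24, 13), (25, 18)])
v26: WRITE a=4  (a history now [(8, 21), (10, 39), (15, 29), (19, 31), (23, 46), (24, 13), (25, 18), (26, 4)])
v27: WRITE b=34  (b history now [(1, 24), (5, 11), (7, 41), (16, 38), (17, 33), (18, 10), (20, 12), (27, 34)])
v28: WRITE b=22  (b history now [(1, 24), (5, 11), (7, 41), (16, 38), (17, 33), (18, 10), (20, 12), (27, 34), (28, 22)])
v29: WRITE b=22  (b history now [(1, 24), (5, 11), (7, 41), (16, 38), (17, 33), (18, 10), (20, 12), (27, 34), (28, 22), (29, 22)])
Read results in order: ['24', '24', 'NONE', 'NONE', '11', '11', '0', '21', '41', '24', 'NONE', '13']
NONE count = 3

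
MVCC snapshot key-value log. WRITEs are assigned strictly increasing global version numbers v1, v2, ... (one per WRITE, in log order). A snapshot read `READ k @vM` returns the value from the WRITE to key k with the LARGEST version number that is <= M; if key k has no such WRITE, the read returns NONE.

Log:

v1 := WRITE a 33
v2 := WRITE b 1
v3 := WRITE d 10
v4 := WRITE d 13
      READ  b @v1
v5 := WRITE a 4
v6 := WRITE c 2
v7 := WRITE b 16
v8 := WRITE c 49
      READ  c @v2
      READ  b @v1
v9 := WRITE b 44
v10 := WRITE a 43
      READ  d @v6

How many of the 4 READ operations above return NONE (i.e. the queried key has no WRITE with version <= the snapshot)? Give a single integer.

v1: WRITE a=33  (a history now [(1, 33)])
v2: WRITE b=1  (b history now [(2, 1)])
v3: WRITE d=10  (d history now [(3, 10)])
v4: WRITE d=13  (d history now [(3, 10), (4, 13)])
READ b @v1: history=[(2, 1)] -> no version <= 1 -> NONE
v5: WRITE a=4  (a history now [(1, 33), (5, 4)])
v6: WRITE c=2  (c history now [(6, 2)])
v7: WRITE b=16  (b history now [(2, 1), (7, 16)])
v8: WRITE c=49  (c history now [(6, 2), (8, 49)])
READ c @v2: history=[(6, 2), (8, 49)] -> no version <= 2 -> NONE
READ b @v1: history=[(2, 1), (7, 16)] -> no version <= 1 -> NONE
v9: WRITE b=44  (b history now [(2, 1), (7, 16), (9, 44)])
v10: WRITE a=43  (a history now [(1, 33), (5, 4), (10, 43)])
READ d @v6: history=[(3, 10), (4, 13)] -> pick v4 -> 13
Read results in order: ['NONE', 'NONE', 'NONE', '13']
NONE count = 3

Answer: 3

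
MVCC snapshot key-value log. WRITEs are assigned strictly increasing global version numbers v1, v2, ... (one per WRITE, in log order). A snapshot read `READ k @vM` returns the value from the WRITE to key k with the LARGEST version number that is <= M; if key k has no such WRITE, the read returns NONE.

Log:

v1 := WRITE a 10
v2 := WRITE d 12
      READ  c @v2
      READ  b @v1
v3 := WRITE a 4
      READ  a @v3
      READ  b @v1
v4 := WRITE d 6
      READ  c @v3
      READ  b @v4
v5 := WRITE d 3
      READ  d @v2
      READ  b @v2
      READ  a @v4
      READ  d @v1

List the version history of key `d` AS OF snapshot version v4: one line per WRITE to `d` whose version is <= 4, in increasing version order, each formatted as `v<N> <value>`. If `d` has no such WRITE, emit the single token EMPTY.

Answer: v2 12
v4 6

Derivation:
Scan writes for key=d with version <= 4:
  v1 WRITE a 10 -> skip
  v2 WRITE d 12 -> keep
  v3 WRITE a 4 -> skip
  v4 WRITE d 6 -> keep
  v5 WRITE d 3 -> drop (> snap)
Collected: [(2, 12), (4, 6)]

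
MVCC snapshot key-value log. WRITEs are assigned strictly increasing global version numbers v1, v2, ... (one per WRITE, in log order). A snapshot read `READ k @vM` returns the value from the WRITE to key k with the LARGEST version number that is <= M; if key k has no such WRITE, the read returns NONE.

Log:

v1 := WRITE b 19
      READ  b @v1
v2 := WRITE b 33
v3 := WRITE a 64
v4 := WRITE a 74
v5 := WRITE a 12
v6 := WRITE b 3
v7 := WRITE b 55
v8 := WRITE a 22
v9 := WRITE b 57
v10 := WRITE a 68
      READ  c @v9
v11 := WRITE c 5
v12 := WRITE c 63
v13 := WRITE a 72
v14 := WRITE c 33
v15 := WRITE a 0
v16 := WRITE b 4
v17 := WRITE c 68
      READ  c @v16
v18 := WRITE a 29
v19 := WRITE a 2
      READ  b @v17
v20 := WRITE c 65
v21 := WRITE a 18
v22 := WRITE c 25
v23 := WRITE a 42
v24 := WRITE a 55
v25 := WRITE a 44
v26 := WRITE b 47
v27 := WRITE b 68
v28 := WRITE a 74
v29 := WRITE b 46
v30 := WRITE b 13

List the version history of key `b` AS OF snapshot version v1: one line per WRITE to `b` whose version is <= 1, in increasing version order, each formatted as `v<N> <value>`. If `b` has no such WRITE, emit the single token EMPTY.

Scan writes for key=b with version <= 1:
  v1 WRITE b 19 -> keep
  v2 WRITE b 33 -> drop (> snap)
  v3 WRITE a 64 -> skip
  v4 WRITE a 74 -> skip
  v5 WRITE a 12 -> skip
  v6 WRITE b 3 -> drop (> snap)
  v7 WRITE b 55 -> drop (> snap)
  v8 WRITE a 22 -> skip
  v9 WRITE b 57 -> drop (> snap)
  v10 WRITE a 68 -> skip
  v11 WRITE c 5 -> skip
  v12 WRITE c 63 -> skip
  v13 WRITE a 72 -> skip
  v14 WRITE c 33 -> skip
  v15 WRITE a 0 -> skip
  v16 WRITE b 4 -> drop (> snap)
  v17 WRITE c 68 -> skip
  v18 WRITE a 29 -> skip
  v19 WRITE a 2 -> skip
  v20 WRITE c 65 -> skip
  v21 WRITE a 18 -> skip
  v22 WRITE c 25 -> skip
  v23 WRITE a 42 -> skip
  v24 WRITE a 55 -> skip
  v25 WRITE a 44 -> skip
  v26 WRITE b 47 -> drop (> snap)
  v27 WRITE b 68 -> drop (> snap)
  v28 WRITE a 74 -> skip
  v29 WRITE b 46 -> drop (> snap)
  v30 WRITE b 13 -> drop (> snap)
Collected: [(1, 19)]

Answer: v1 19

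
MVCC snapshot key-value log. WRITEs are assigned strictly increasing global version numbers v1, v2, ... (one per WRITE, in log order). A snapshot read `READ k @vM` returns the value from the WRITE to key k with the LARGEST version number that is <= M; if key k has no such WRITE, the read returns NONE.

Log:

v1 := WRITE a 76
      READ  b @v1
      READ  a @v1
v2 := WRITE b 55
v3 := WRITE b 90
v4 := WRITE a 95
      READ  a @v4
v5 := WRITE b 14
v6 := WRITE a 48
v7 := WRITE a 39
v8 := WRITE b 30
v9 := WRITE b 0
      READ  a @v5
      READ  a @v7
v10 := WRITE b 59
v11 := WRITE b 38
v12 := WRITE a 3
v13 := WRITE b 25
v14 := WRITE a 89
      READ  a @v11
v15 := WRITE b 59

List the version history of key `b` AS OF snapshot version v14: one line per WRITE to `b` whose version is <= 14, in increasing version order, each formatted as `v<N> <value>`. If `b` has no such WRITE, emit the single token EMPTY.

Scan writes for key=b with version <= 14:
  v1 WRITE a 76 -> skip
  v2 WRITE b 55 -> keep
  v3 WRITE b 90 -> keep
  v4 WRITE a 95 -> skip
  v5 WRITE b 14 -> keep
  v6 WRITE a 48 -> skip
  v7 WRITE a 39 -> skip
  v8 WRITE b 30 -> keep
  v9 WRITE b 0 -> keep
  v10 WRITE b 59 -> keep
  v11 WRITE b 38 -> keep
  v12 WRITE a 3 -> skip
  v13 WRITE b 25 -> keep
  v14 WRITE a 89 -> skip
  v15 WRITE b 59 -> drop (> snap)
Collected: [(2, 55), (3, 90), (5, 14), (8, 30), (9, 0), (10, 59), (11, 38), (13, 25)]

Answer: v2 55
v3 90
v5 14
v8 30
v9 0
v10 59
v11 38
v13 25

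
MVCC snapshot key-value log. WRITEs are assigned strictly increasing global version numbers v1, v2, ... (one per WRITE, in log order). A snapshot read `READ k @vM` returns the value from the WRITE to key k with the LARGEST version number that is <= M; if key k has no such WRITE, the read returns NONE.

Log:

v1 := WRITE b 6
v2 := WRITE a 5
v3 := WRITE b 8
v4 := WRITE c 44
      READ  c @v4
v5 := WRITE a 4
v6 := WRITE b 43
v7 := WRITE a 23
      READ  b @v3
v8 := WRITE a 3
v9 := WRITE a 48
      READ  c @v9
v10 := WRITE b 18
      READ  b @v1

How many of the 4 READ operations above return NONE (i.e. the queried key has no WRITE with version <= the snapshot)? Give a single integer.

Answer: 0

Derivation:
v1: WRITE b=6  (b history now [(1, 6)])
v2: WRITE a=5  (a history now [(2, 5)])
v3: WRITE b=8  (b history now [(1, 6), (3, 8)])
v4: WRITE c=44  (c history now [(4, 44)])
READ c @v4: history=[(4, 44)] -> pick v4 -> 44
v5: WRITE a=4  (a history now [(2, 5), (5, 4)])
v6: WRITE b=43  (b history now [(1, 6), (3, 8), (6, 43)])
v7: WRITE a=23  (a history now [(2, 5), (5, 4), (7, 23)])
READ b @v3: history=[(1, 6), (3, 8), (6, 43)] -> pick v3 -> 8
v8: WRITE a=3  (a history now [(2, 5), (5, 4), (7, 23), (8, 3)])
v9: WRITE a=48  (a history now [(2, 5), (5, 4), (7, 23), (8, 3), (9, 48)])
READ c @v9: history=[(4, 44)] -> pick v4 -> 44
v10: WRITE b=18  (b history now [(1, 6), (3, 8), (6, 43), (10, 18)])
READ b @v1: history=[(1, 6), (3, 8), (6, 43), (10, 18)] -> pick v1 -> 6
Read results in order: ['44', '8', '44', '6']
NONE count = 0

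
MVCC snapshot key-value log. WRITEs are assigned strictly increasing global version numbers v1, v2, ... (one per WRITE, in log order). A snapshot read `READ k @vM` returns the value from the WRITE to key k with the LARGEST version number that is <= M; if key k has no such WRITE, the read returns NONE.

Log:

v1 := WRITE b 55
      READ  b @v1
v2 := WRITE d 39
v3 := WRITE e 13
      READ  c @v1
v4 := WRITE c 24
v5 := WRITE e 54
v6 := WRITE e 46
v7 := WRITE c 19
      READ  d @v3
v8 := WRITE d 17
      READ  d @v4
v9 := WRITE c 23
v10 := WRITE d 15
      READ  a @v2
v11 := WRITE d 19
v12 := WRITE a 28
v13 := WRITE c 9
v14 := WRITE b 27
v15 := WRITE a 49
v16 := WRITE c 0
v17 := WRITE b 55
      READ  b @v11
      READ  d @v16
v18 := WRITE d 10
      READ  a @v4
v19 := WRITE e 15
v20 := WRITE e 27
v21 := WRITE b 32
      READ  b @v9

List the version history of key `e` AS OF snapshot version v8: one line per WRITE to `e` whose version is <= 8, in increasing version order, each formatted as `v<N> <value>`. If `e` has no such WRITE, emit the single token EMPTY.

Answer: v3 13
v5 54
v6 46

Derivation:
Scan writes for key=e with version <= 8:
  v1 WRITE b 55 -> skip
  v2 WRITE d 39 -> skip
  v3 WRITE e 13 -> keep
  v4 WRITE c 24 -> skip
  v5 WRITE e 54 -> keep
  v6 WRITE e 46 -> keep
  v7 WRITE c 19 -> skip
  v8 WRITE d 17 -> skip
  v9 WRITE c 23 -> skip
  v10 WRITE d 15 -> skip
  v11 WRITE d 19 -> skip
  v12 WRITE a 28 -> skip
  v13 WRITE c 9 -> skip
  v14 WRITE b 27 -> skip
  v15 WRITE a 49 -> skip
  v16 WRITE c 0 -> skip
  v17 WRITE b 55 -> skip
  v18 WRITE d 10 -> skip
  v19 WRITE e 15 -> drop (> snap)
  v20 WRITE e 27 -> drop (> snap)
  v21 WRITE b 32 -> skip
Collected: [(3, 13), (5, 54), (6, 46)]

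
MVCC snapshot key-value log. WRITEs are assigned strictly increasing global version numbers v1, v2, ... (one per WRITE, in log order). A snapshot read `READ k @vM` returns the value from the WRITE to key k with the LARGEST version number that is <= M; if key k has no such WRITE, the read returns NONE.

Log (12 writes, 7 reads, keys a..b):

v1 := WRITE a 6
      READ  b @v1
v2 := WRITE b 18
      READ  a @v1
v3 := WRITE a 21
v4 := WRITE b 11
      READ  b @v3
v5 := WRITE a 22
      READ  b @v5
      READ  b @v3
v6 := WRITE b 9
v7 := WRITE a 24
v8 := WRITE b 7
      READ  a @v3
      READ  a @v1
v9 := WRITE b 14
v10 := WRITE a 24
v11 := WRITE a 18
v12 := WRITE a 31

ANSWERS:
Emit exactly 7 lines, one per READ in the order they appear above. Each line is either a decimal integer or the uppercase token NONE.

Answer: NONE
6
18
11
18
21
6

Derivation:
v1: WRITE a=6  (a history now [(1, 6)])
READ b @v1: history=[] -> no version <= 1 -> NONE
v2: WRITE b=18  (b history now [(2, 18)])
READ a @v1: history=[(1, 6)] -> pick v1 -> 6
v3: WRITE a=21  (a history now [(1, 6), (3, 21)])
v4: WRITE b=11  (b history now [(2, 18), (4, 11)])
READ b @v3: history=[(2, 18), (4, 11)] -> pick v2 -> 18
v5: WRITE a=22  (a history now [(1, 6), (3, 21), (5, 22)])
READ b @v5: history=[(2, 18), (4, 11)] -> pick v4 -> 11
READ b @v3: history=[(2, 18), (4, 11)] -> pick v2 -> 18
v6: WRITE b=9  (b history now [(2, 18), (4, 11), (6, 9)])
v7: WRITE a=24  (a history now [(1, 6), (3, 21), (5, 22), (7, 24)])
v8: WRITE b=7  (b history now [(2, 18), (4, 11), (6, 9), (8, 7)])
READ a @v3: history=[(1, 6), (3, 21), (5, 22), (7, 24)] -> pick v3 -> 21
READ a @v1: history=[(1, 6), (3, 21), (5, 22), (7, 24)] -> pick v1 -> 6
v9: WRITE b=14  (b history now [(2, 18), (4, 11), (6, 9), (8, 7), (9, 14)])
v10: WRITE a=24  (a history now [(1, 6), (3, 21), (5, 22), (7, 24), (10, 24)])
v11: WRITE a=18  (a history now [(1, 6), (3, 21), (5, 22), (7, 24), (10, 24), (11, 18)])
v12: WRITE a=31  (a history now [(1, 6), (3, 21), (5, 22), (7, 24), (10, 24), (11, 18), (12, 31)])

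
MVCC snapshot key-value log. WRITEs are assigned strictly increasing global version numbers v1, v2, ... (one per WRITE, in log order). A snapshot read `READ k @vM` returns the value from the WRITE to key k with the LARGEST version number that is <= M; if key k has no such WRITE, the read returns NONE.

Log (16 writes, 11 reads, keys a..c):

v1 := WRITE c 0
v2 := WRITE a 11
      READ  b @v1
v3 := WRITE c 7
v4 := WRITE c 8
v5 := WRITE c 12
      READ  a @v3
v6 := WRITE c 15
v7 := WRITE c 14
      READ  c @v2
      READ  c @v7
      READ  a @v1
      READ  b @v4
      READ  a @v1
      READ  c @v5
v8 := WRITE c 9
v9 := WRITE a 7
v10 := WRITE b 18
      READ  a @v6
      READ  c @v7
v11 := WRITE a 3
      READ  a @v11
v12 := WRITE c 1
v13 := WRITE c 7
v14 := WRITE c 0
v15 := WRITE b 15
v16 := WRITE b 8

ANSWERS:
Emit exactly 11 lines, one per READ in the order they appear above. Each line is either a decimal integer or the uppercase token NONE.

Answer: NONE
11
0
14
NONE
NONE
NONE
12
11
14
3

Derivation:
v1: WRITE c=0  (c history now [(1, 0)])
v2: WRITE a=11  (a history now [(2, 11)])
READ b @v1: history=[] -> no version <= 1 -> NONE
v3: WRITE c=7  (c history now [(1, 0), (3, 7)])
v4: WRITE c=8  (c history now [(1, 0), (3, 7), (4, 8)])
v5: WRITE c=12  (c history now [(1, 0), (3, 7), (4, 8), (5, 12)])
READ a @v3: history=[(2, 11)] -> pick v2 -> 11
v6: WRITE c=15  (c history now [(1, 0), (3, 7), (4, 8), (5, 12), (6, 15)])
v7: WRITE c=14  (c history now [(1, 0), (3, 7), (4, 8), (5, 12), (6, 15), (7, 14)])
READ c @v2: history=[(1, 0), (3, 7), (4, 8), (5, 12), (6, 15), (7, 14)] -> pick v1 -> 0
READ c @v7: history=[(1, 0), (3, 7), (4, 8), (5, 12), (6, 15), (7, 14)] -> pick v7 -> 14
READ a @v1: history=[(2, 11)] -> no version <= 1 -> NONE
READ b @v4: history=[] -> no version <= 4 -> NONE
READ a @v1: history=[(2, 11)] -> no version <= 1 -> NONE
READ c @v5: history=[(1, 0), (3, 7), (4, 8), (5, 12), (6, 15), (7, 14)] -> pick v5 -> 12
v8: WRITE c=9  (c history now [(1, 0), (3, 7), (4, 8), (5, 12), (6, 15), (7, 14), (8, 9)])
v9: WRITE a=7  (a history now [(2, 11), (9, 7)])
v10: WRITE b=18  (b history now [(10, 18)])
READ a @v6: history=[(2, 11), (9, 7)] -> pick v2 -> 11
READ c @v7: history=[(1, 0), (3, 7), (4, 8), (5, 12), (6, 15), (7, 14), (8, 9)] -> pick v7 -> 14
v11: WRITE a=3  (a history now [(2, 11), (9, 7), (11, 3)])
READ a @v11: history=[(2, 11), (9, 7), (11, 3)] -> pick v11 -> 3
v12: WRITE c=1  (c history now [(1, 0), (3, 7), (4, 8), (5, 12), (6, 15), (7, 14), (8, 9), (12, 1)])
v13: WRITE c=7  (c history now [(1, 0), (3, 7), (4, 8), (5, 12), (6, 15), (7, 14), (8, 9), (12, 1), (13, 7)])
v14: WRITE c=0  (c history now [(1, 0), (3, 7), (4, 8), (5, 12), (6, 15), (7, 14), (8, 9), (12, 1), (13, 7), (14, 0)])
v15: WRITE b=15  (b history now [(10, 18), (15, 15)])
v16: WRITE b=8  (b history now [(10, 18), (15, 15), (16, 8)])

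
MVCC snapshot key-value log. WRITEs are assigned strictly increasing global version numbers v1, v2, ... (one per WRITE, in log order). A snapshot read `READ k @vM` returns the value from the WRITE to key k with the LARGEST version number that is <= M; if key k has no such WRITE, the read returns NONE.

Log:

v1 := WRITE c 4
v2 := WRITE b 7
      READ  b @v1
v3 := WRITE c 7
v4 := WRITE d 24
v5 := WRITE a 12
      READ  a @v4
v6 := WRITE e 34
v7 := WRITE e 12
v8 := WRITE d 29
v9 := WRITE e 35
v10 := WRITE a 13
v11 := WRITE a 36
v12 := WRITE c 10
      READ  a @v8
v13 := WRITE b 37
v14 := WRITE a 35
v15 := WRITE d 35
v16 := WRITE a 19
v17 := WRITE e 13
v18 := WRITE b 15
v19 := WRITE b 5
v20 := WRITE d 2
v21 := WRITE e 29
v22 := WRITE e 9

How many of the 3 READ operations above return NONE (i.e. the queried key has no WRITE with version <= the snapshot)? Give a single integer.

v1: WRITE c=4  (c history now [(1, 4)])
v2: WRITE b=7  (b history now [(2, 7)])
READ b @v1: history=[(2, 7)] -> no version <= 1 -> NONE
v3: WRITE c=7  (c history now [(1, 4), (3, 7)])
v4: WRITE d=24  (d history now [(4, 24)])
v5: WRITE a=12  (a history now [(5, 12)])
READ a @v4: history=[(5, 12)] -> no version <= 4 -> NONE
v6: WRITE e=34  (e history now [(6, 34)])
v7: WRITE e=12  (e history now [(6, 34), (7, 12)])
v8: WRITE d=29  (d history now [(4, 24), (8, 29)])
v9: WRITE e=35  (e history now [(6, 34), (7, 12), (9, 35)])
v10: WRITE a=13  (a history now [(5, 12), (10, 13)])
v11: WRITE a=36  (a history now [(5, 12), (10, 13), (11, 36)])
v12: WRITE c=10  (c history now [(1, 4), (3, 7), (12, 10)])
READ a @v8: history=[(5, 12), (10, 13), (11, 36)] -> pick v5 -> 12
v13: WRITE b=37  (b history now [(2, 7), (13, 37)])
v14: WRITE a=35  (a history now [(5, 12), (10, 13), (11, 36), (14, 35)])
v15: WRITE d=35  (d history now [(4, 24), (8, 29), (15, 35)])
v16: WRITE a=19  (a history now [(5, 12), (10, 13), (11, 36), (14, 35), (16, 19)])
v17: WRITE e=13  (e history now [(6, 34), (7, 12), (9, 35), (17, 13)])
v18: WRITE b=15  (b history now [(2, 7), (13, 37), (18, 15)])
v19: WRITE b=5  (b history now [(2, 7), (13, 37), (18, 15), (19, 5)])
v20: WRITE d=2  (d history now [(4, 24), (8, 29), (15, 35), (20, 2)])
v21: WRITE e=29  (e history now [(6, 34), (7, 12), (9, 35), (17, 13), (21, 29)])
v22: WRITE e=9  (e history now [(6, 34), (7, 12), (9, 35), (17, 13), (21, 29), (22, 9)])
Read results in order: ['NONE', 'NONE', '12']
NONE count = 2

Answer: 2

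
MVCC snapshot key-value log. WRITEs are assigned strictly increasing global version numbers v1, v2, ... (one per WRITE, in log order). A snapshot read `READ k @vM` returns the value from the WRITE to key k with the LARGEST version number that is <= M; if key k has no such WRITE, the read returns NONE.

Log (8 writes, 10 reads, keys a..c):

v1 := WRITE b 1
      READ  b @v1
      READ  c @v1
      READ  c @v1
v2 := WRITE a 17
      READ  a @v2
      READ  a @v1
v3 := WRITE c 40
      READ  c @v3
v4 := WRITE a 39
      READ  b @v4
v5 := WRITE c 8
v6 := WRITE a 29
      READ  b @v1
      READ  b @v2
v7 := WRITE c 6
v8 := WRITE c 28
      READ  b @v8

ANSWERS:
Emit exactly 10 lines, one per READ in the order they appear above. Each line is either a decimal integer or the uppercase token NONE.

Answer: 1
NONE
NONE
17
NONE
40
1
1
1
1

Derivation:
v1: WRITE b=1  (b history now [(1, 1)])
READ b @v1: history=[(1, 1)] -> pick v1 -> 1
READ c @v1: history=[] -> no version <= 1 -> NONE
READ c @v1: history=[] -> no version <= 1 -> NONE
v2: WRITE a=17  (a history now [(2, 17)])
READ a @v2: history=[(2, 17)] -> pick v2 -> 17
READ a @v1: history=[(2, 17)] -> no version <= 1 -> NONE
v3: WRITE c=40  (c history now [(3, 40)])
READ c @v3: history=[(3, 40)] -> pick v3 -> 40
v4: WRITE a=39  (a history now [(2, 17), (4, 39)])
READ b @v4: history=[(1, 1)] -> pick v1 -> 1
v5: WRITE c=8  (c history now [(3, 40), (5, 8)])
v6: WRITE a=29  (a history now [(2, 17), (4, 39), (6, 29)])
READ b @v1: history=[(1, 1)] -> pick v1 -> 1
READ b @v2: history=[(1, 1)] -> pick v1 -> 1
v7: WRITE c=6  (c history now [(3, 40), (5, 8), (7, 6)])
v8: WRITE c=28  (c history now [(3, 40), (5, 8), (7, 6), (8, 28)])
READ b @v8: history=[(1, 1)] -> pick v1 -> 1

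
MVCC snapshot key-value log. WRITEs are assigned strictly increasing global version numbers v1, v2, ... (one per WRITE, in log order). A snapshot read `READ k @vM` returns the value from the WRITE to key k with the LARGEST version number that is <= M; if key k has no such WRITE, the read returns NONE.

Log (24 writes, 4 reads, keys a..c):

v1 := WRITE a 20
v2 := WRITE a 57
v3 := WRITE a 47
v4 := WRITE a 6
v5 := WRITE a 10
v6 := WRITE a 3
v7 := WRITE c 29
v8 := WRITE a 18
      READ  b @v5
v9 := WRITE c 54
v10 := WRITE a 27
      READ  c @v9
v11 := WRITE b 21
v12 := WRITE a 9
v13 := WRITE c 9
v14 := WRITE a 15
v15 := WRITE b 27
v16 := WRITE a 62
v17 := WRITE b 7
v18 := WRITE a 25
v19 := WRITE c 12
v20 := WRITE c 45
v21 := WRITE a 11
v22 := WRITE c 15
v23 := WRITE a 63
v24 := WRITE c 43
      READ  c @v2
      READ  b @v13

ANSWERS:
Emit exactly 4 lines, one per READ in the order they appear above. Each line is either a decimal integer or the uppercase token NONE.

Answer: NONE
54
NONE
21

Derivation:
v1: WRITE a=20  (a history now [(1, 20)])
v2: WRITE a=57  (a history now [(1, 20), (2, 57)])
v3: WRITE a=47  (a history now [(1, 20), (2, 57), (3, 47)])
v4: WRITE a=6  (a history now [(1, 20), (2, 57), (3, 47), (4, 6)])
v5: WRITE a=10  (a history now [(1, 20), (2, 57), (3, 47), (4, 6), (5, 10)])
v6: WRITE a=3  (a history now [(1, 20), (2, 57), (3, 47), (4, 6), (5, 10), (6, 3)])
v7: WRITE c=29  (c history now [(7, 29)])
v8: WRITE a=18  (a history now [(1, 20), (2, 57), (3, 47), (4, 6), (5, 10), (6, 3), (8, 18)])
READ b @v5: history=[] -> no version <= 5 -> NONE
v9: WRITE c=54  (c history now [(7, 29), (9, 54)])
v10: WRITE a=27  (a history now [(1, 20), (2, 57), (3, 47), (4, 6), (5, 10), (6, 3), (8, 18), (10, 27)])
READ c @v9: history=[(7, 29), (9, 54)] -> pick v9 -> 54
v11: WRITE b=21  (b history now [(11, 21)])
v12: WRITE a=9  (a history now [(1, 20), (2, 57), (3, 47), (4, 6), (5, 10), (6, 3), (8, 18), (10, 27), (12, 9)])
v13: WRITE c=9  (c history now [(7, 29), (9, 54), (13, 9)])
v14: WRITE a=15  (a history now [(1, 20), (2, 57), (3, 47), (4, 6), (5, 10), (6, 3), (8, 18), (10, 27), (12, 9), (14, 15)])
v15: WRITE b=27  (b history now [(11, 21), (15, 27)])
v16: WRITE a=62  (a history now [(1, 20), (2, 57), (3, 47), (4, 6), (5, 10), (6, 3), (8, 18), (10, 27), (12, 9), (14, 15), (16, 62)])
v17: WRITE b=7  (b history now [(11, 21), (15, 27), (17, 7)])
v18: WRITE a=25  (a history now [(1, 20), (2, 57), (3, 47), (4, 6), (5, 10), (6, 3), (8, 18), (10, 27), (12, 9), (14, 15), (16, 62), (18, 25)])
v19: WRITE c=12  (c history now [(7, 29), (9, 54), (13, 9), (19, 12)])
v20: WRITE c=45  (c history now [(7, 29), (9, 54), (13, 9), (19, 12), (20, 45)])
v21: WRITE a=11  (a history now [(1, 20), (2, 57), (3, 47), (4, 6), (5, 10), (6, 3), (8, 18), (10, 27), (12, 9), (14, 15), (16, 62), (18, 25), (21, 11)])
v22: WRITE c=15  (c history now [(7, 29), (9, 54), (13, 9), (19, 12), (20, 45), (22, 15)])
v23: WRITE a=63  (a history now [(1, 20), (2, 57), (3, 47), (4, 6), (5, 10), (6, 3), (8, 18), (10, 27), (12, 9), (14, 15), (16, 62), (18, 25), (21, 11), (23, 63)])
v24: WRITE c=43  (c history now [(7, 29), (9, 54), (13, 9), (19, 12), (20, 45), (22, 15), (24, 43)])
READ c @v2: history=[(7, 29), (9, 54), (13, 9), (19, 12), (20, 45), (22, 15), (24, 43)] -> no version <= 2 -> NONE
READ b @v13: history=[(11, 21), (15, 27), (17, 7)] -> pick v11 -> 21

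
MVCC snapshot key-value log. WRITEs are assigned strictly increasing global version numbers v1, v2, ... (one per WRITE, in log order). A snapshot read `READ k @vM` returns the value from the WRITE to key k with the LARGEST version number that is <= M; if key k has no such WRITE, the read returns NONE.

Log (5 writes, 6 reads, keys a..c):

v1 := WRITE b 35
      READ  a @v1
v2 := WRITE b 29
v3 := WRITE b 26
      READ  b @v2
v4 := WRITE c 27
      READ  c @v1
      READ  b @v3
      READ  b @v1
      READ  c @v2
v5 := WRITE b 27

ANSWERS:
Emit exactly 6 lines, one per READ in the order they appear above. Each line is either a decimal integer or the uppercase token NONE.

Answer: NONE
29
NONE
26
35
NONE

Derivation:
v1: WRITE b=35  (b history now [(1, 35)])
READ a @v1: history=[] -> no version <= 1 -> NONE
v2: WRITE b=29  (b history now [(1, 35), (2, 29)])
v3: WRITE b=26  (b history now [(1, 35), (2, 29), (3, 26)])
READ b @v2: history=[(1, 35), (2, 29), (3, 26)] -> pick v2 -> 29
v4: WRITE c=27  (c history now [(4, 27)])
READ c @v1: history=[(4, 27)] -> no version <= 1 -> NONE
READ b @v3: history=[(1, 35), (2, 29), (3, 26)] -> pick v3 -> 26
READ b @v1: history=[(1, 35), (2, 29), (3, 26)] -> pick v1 -> 35
READ c @v2: history=[(4, 27)] -> no version <= 2 -> NONE
v5: WRITE b=27  (b history now [(1, 35), (2, 29), (3, 26), (5, 27)])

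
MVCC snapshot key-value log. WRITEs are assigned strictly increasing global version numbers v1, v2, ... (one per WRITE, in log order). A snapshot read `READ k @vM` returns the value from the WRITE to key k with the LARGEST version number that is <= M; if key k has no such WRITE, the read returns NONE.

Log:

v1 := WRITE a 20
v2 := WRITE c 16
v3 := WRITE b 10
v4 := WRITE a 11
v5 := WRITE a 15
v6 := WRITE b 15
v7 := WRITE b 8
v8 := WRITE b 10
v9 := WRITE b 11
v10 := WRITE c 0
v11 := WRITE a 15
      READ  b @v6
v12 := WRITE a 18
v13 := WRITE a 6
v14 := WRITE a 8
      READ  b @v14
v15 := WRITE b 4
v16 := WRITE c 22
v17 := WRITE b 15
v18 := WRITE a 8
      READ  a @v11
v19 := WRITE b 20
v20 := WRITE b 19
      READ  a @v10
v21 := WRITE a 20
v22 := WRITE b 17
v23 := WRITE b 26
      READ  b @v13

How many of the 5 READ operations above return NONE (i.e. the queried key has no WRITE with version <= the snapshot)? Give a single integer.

Answer: 0

Derivation:
v1: WRITE a=20  (a history now [(1, 20)])
v2: WRITE c=16  (c history now [(2, 16)])
v3: WRITE b=10  (b history now [(3, 10)])
v4: WRITE a=11  (a history now [(1, 20), (4, 11)])
v5: WRITE a=15  (a history now [(1, 20), (4, 11), (5, 15)])
v6: WRITE b=15  (b history now [(3, 10), (6, 15)])
v7: WRITE b=8  (b history now [(3, 10), (6, 15), (7, 8)])
v8: WRITE b=10  (b history now [(3, 10), (6, 15), (7, 8), (8, 10)])
v9: WRITE b=11  (b history now [(3, 10), (6, 15), (7, 8), (8, 10), (9, 11)])
v10: WRITE c=0  (c history now [(2, 16), (10, 0)])
v11: WRITE a=15  (a history now [(1, 20), (4, 11), (5, 15), (11, 15)])
READ b @v6: history=[(3, 10), (6, 15), (7, 8), (8, 10), (9, 11)] -> pick v6 -> 15
v12: WRITE a=18  (a history now [(1, 20), (4, 11), (5, 15), (11, 15), (12, 18)])
v13: WRITE a=6  (a history now [(1, 20), (4, 11), (5, 15), (11, 15), (12, 18), (13, 6)])
v14: WRITE a=8  (a history now [(1, 20), (4, 11), (5, 15), (11, 15), (12, 18), (13, 6), (14, 8)])
READ b @v14: history=[(3, 10), (6, 15), (7, 8), (8, 10), (9, 11)] -> pick v9 -> 11
v15: WRITE b=4  (b history now [(3, 10), (6, 15), (7, 8), (8, 10), (9, 11), (15, 4)])
v16: WRITE c=22  (c history now [(2, 16), (10, 0), (16, 22)])
v17: WRITE b=15  (b history now [(3, 10), (6, 15), (7, 8), (8, 10), (9, 11), (15, 4), (17, 15)])
v18: WRITE a=8  (a history now [(1, 20), (4, 11), (5, 15), (11, 15), (12, 18), (13, 6), (14, 8), (18, 8)])
READ a @v11: history=[(1, 20), (4, 11), (5, 15), (11, 15), (12, 18), (13, 6), (14, 8), (18, 8)] -> pick v11 -> 15
v19: WRITE b=20  (b history now [(3, 10), (6, 15), (7, 8), (8, 10), (9, 11), (15, 4), (17, 15), (19, 20)])
v20: WRITE b=19  (b history now [(3, 10), (6, 15), (7, 8), (8, 10), (9, 11), (15, 4), (17, 15), (19, 20), (20, 19)])
READ a @v10: history=[(1, 20), (4, 11), (5, 15), (11, 15), (12, 18), (13, 6), (14, 8), (18, 8)] -> pick v5 -> 15
v21: WRITE a=20  (a history now [(1, 20), (4, 11), (5, 15), (11, 15), (12, 18), (13, 6), (14, 8), (18, 8), (21, 20)])
v22: WRITE b=17  (b history now [(3, 10), (6, 15), (7, 8), (8, 10), (9, 11), (15, 4), (17, 15), (19, 20), (20, 19), (22, 17)])
v23: WRITE b=26  (b history now [(3, 10), (6, 15), (7, 8), (8, 10), (9, 11), (15, 4), (17, 15), (19, 20), (20, 19), (22, 17), (23, 26)])
READ b @v13: history=[(3, 10), (6, 15), (7, 8), (8, 10), (9, 11), (15, 4), (17, 15), (19, 20), (20, 19), (22, 17), (23, 26)] -> pick v9 -> 11
Read results in order: ['15', '11', '15', '15', '11']
NONE count = 0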